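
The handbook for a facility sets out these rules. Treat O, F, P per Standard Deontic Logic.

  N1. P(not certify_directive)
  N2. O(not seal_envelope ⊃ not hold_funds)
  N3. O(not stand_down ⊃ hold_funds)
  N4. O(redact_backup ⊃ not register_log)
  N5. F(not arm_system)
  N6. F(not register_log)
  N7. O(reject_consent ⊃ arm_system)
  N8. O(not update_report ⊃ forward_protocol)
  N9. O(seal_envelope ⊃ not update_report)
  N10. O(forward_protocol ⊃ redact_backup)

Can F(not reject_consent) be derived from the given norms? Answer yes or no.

No

Premise 7 is O(reject_consent ⊃ arm_system); even if O(arm_system) held, inferring O(reject_consent) would be affirming the consequent — invalid.
No other premise forces O(reject_consent). An ideal world satisfying every premise can still have not reject_consent true, so F(not reject_consent) is not derivable.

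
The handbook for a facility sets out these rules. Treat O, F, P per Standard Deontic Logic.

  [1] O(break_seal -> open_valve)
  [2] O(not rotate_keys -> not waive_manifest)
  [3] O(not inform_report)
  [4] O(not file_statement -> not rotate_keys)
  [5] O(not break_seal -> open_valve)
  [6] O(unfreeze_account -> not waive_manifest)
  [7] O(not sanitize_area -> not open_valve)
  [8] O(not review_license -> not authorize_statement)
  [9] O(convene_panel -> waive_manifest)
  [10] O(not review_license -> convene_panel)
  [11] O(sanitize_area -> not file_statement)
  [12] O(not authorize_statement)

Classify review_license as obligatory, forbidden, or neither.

Obligatory

Premises 5 and 1 are O(not break_seal -> open_valve) and O(break_seal -> open_valve); every ideal world satisfies not break_seal or break_seal, so in either case open_valve holds — hence O(open_valve).
Premise 7, O(not sanitize_area -> not open_valve), contraposes to O(open_valve -> sanitize_area); with O(open_valve) we get O(sanitize_area).
Applying K to premise 11 (O(sanitize_area -> not file_statement)) and O(sanitize_area) yields O(not file_statement).
Premise 4 is O(not file_statement -> not rotate_keys); since O(not file_statement), deontic closure gives O(not rotate_keys).
From O(not rotate_keys) and premise 2, O(not rotate_keys -> not waive_manifest), we obtain O(not waive_manifest).
Premise 9, O(convene_panel -> waive_manifest), contraposes to O(not waive_manifest -> not convene_panel); with O(not waive_manifest) we get O(not convene_panel).
The contrapositive of premise 10 (O(not review_license -> convene_panel)) is O(not convene_panel -> review_license), and O(not convene_panel) is already established, so O(review_license).
Premises 3, 6, 8, 12 do not contribute to this derivation.
Hence review_license is obligatory.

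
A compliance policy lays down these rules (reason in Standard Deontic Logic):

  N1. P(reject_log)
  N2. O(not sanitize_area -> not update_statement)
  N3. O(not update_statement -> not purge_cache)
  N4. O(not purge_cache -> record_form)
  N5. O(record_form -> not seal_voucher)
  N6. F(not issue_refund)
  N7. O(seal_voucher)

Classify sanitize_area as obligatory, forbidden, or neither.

Obligatory

Premise 7 states O(seal_voucher) outright.
Premise 5 is O(record_form -> not seal_voucher); contrapositively O(seal_voucher -> not record_form). Since O(seal_voucher) holds, K gives O(not record_form).
Premise 4 is O(not purge_cache -> record_form); contrapositively O(not record_form -> purge_cache). Since O(not record_form) holds, K gives O(purge_cache).
The contrapositive of premise 3 (O(not update_statement -> not purge_cache)) is O(purge_cache -> update_statement), and O(purge_cache) is already established, so O(update_statement).
Premise 2, O(not sanitize_area -> not update_statement), contraposes to O(update_statement -> sanitize_area); with O(update_statement) we get O(sanitize_area).
Premises 1, 6 do not contribute to this derivation.
Hence sanitize_area is obligatory.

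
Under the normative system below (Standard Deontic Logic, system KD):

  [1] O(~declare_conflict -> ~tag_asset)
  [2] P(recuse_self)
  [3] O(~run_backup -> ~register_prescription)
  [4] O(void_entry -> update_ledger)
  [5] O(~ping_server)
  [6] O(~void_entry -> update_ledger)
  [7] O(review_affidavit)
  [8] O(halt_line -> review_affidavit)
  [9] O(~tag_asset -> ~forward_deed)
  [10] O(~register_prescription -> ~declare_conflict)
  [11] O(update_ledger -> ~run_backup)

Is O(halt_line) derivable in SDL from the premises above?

Premise 8 is O(halt_line -> review_affidavit); even if O(review_affidavit) held, inferring O(halt_line) would be affirming the consequent — invalid.
No other premise forces O(halt_line). An ideal world satisfying every premise can still have halt_line false, so O(halt_line) is not derivable.

No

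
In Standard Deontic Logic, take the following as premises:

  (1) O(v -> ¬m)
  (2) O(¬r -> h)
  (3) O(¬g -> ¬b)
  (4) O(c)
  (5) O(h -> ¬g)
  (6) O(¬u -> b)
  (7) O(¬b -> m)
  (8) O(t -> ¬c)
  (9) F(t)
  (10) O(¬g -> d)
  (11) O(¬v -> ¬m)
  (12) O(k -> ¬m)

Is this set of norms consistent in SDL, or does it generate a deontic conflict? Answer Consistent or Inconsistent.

Premise 8 is O(t -> ¬c), but O(t) is not derivable from the premises, so it does not yield O(¬c).
So O(¬c) is not derivable, and the apparent clash with O(c) does not arise.
A world satisfying every obligation exists (e.g. b=true, c=true, d=false, g=true, h=false, k=false, m=false, r=true, t=false, u=false, v=false); no atom is both obligatory and forbidden, so the set is consistent.

Consistent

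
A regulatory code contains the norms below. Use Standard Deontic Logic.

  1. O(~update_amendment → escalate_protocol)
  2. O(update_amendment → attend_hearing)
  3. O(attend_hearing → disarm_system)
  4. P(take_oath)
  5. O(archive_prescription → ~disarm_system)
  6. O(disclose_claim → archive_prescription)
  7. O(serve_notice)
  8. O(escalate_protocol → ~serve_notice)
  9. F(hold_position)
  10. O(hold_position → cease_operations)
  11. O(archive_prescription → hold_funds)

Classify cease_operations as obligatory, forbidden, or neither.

Premise 10 is O(hold_position → cease_operations), but O(hold_position) is not derivable from the premises, so it does not yield O(cease_operations).
No premise or chain of K-axiom applications forces O(cease_operations), and none forces O(~cease_operations). So cease_operations is neither obligatory nor forbidden under these norms.

Neither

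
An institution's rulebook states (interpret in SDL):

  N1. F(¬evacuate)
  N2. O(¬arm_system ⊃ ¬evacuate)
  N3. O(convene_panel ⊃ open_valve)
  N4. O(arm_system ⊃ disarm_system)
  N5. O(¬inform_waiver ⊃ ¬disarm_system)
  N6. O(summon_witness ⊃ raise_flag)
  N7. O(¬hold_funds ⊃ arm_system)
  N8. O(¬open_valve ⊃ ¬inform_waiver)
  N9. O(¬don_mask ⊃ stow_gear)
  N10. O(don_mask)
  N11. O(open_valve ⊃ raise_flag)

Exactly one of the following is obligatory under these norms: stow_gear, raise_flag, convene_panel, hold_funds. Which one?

raise_flag

Premise 1 is F(¬evacuate), i.e. O(evacuate).
Premise 2 is O(¬arm_system ⊃ ¬evacuate); contrapositively O(evacuate ⊃ arm_system). Since O(evacuate) holds, K gives O(arm_system).
With premise 4, O(arm_system ⊃ disarm_system), the K-axiom yields O(disarm_system).
The contrapositive of premise 5 (O(¬inform_waiver ⊃ ¬disarm_system)) is O(disarm_system ⊃ inform_waiver), and O(disarm_system) is already established, so O(inform_waiver).
Premise 8 is O(¬open_valve ⊃ ¬inform_waiver); contrapositively O(inform_waiver ⊃ open_valve). Since O(inform_waiver) holds, K gives O(open_valve).
Applying K to premise 11 (O(open_valve ⊃ raise_flag)) and O(open_valve) yields O(raise_flag).
So O(raise_flag) holds — raise_flag is obligatory. None of the other listed options is made obligatory by any chain of premises.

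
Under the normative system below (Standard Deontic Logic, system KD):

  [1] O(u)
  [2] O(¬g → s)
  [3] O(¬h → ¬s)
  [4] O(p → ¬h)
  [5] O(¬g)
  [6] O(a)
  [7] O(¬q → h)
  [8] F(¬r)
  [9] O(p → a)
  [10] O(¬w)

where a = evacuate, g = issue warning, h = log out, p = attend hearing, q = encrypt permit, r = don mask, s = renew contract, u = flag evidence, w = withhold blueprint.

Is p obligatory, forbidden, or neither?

Forbidden

From premise 5 we have O(¬g).
From O(¬g) and premise 2, O(¬g → s), we obtain O(s).
Premise 3, O(¬h → ¬s), contraposes to O(s → h); with O(s) we get O(h).
Premise 4 is O(p → ¬h); contrapositively O(h → ¬p). Since O(h) holds, K gives O(¬p).
Premises 1, 6, 7, 8, 9, 10 do not contribute to this derivation.
Thus O(¬p), which is F(p): p is forbidden.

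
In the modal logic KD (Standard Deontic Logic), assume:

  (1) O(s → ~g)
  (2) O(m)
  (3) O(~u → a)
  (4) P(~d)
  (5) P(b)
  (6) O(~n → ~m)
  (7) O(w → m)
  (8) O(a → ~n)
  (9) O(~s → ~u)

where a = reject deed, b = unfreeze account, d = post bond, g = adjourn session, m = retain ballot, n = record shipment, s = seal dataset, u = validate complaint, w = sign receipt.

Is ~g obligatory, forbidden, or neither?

Premise 2 states O(m) outright.
Premise 6, O(~n → ~m), contraposes to O(m → n); with O(m) we get O(n).
Premise 8, O(a → ~n), contraposes to O(n → ~a); with O(n) we get O(~a).
Premise 3, O(~u → a), contraposes to O(~a → u); with O(~a) we get O(u).
Premise 9 is O(~s → ~u); contrapositively O(u → s). Since O(u) holds, K gives O(s).
With premise 1, O(s → ~g), the K-axiom yields O(~g).
Premises 4, 5, 7 do not contribute to this derivation.
Hence ~g is obligatory.

Obligatory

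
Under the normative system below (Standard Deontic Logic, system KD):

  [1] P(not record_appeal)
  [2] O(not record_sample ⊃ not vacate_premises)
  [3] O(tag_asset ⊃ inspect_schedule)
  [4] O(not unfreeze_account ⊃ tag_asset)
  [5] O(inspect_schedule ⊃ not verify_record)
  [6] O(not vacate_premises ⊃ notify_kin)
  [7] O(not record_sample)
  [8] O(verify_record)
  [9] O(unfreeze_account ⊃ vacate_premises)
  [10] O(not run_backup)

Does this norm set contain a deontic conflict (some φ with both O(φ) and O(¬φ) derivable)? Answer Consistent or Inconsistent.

Premise 8 gives O(verify_record).
The contrapositive of premise 5 (O(inspect_schedule ⊃ not verify_record)) is O(verify_record ⊃ not inspect_schedule), and O(verify_record) is already established, so O(not inspect_schedule).
Premise 3 is O(tag_asset ⊃ inspect_schedule); contrapositively O(not inspect_schedule ⊃ not tag_asset). Since O(not inspect_schedule) holds, K gives O(not tag_asset).
The contrapositive of premise 4 (O(not unfreeze_account ⊃ tag_asset)) is O(not tag_asset ⊃ unfreeze_account), and O(not tag_asset) is already established, so O(unfreeze_account).
Premise 9 is O(unfreeze_account ⊃ vacate_premises); since O(unfreeze_account), deontic closure gives O(vacate_premises).
The contrapositive of premise 2 (O(not record_sample ⊃ not vacate_premises)) is O(vacate_premises ⊃ record_sample), and O(vacate_premises) is already established, so O(record_sample).
However, premise 7 gives O(not record_sample).
We now have both O(record_sample) and O(not record_sample) — record_sample is simultaneously obligatory and forbidden, violating the D-axiom.

Inconsistent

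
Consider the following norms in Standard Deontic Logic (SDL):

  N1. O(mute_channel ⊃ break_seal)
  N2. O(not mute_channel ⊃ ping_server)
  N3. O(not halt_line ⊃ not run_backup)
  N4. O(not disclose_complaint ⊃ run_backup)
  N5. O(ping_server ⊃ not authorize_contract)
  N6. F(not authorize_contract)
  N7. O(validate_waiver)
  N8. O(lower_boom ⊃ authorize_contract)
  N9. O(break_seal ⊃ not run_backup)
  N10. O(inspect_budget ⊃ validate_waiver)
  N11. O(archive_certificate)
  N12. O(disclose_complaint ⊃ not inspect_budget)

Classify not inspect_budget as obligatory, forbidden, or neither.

F(not authorize_contract) at premise 6 means O(authorize_contract).
The contrapositive of premise 5 (O(ping_server ⊃ not authorize_contract)) is O(authorize_contract ⊃ not ping_server), and O(authorize_contract) is already established, so O(not ping_server).
The contrapositive of premise 2 (O(not mute_channel ⊃ ping_server)) is O(not ping_server ⊃ mute_channel), and O(not ping_server) is already established, so O(mute_channel).
Premise 1 is O(mute_channel ⊃ break_seal); since O(mute_channel), deontic closure gives O(break_seal).
From O(break_seal) and premise 9, O(break_seal ⊃ not run_backup), we obtain O(not run_backup).
Premise 4 is O(not disclose_complaint ⊃ run_backup); contrapositively O(not run_backup ⊃ disclose_complaint). Since O(not run_backup) holds, K gives O(disclose_complaint).
With premise 12, O(disclose_complaint ⊃ not inspect_budget), the K-axiom yields O(not inspect_budget).
Premises 3, 7, 8, 10, 11 do not contribute to this derivation.
Hence not inspect_budget is obligatory.

Obligatory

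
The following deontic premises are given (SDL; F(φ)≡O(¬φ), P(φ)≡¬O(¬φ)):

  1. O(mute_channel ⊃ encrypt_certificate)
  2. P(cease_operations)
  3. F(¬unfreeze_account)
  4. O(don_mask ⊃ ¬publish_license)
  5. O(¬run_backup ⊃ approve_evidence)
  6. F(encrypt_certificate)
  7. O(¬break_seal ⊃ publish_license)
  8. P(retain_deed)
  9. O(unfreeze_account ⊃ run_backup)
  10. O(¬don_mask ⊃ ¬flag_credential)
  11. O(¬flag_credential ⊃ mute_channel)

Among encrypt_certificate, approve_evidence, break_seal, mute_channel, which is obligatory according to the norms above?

break_seal

Premise 6 is F(encrypt_certificate), i.e. O(¬encrypt_certificate).
Premise 1 is O(mute_channel ⊃ encrypt_certificate); contrapositively O(¬encrypt_certificate ⊃ ¬mute_channel). Since O(¬encrypt_certificate) holds, K gives O(¬mute_channel).
Premise 11, O(¬flag_credential ⊃ mute_channel), contraposes to O(¬mute_channel ⊃ flag_credential); with O(¬mute_channel) we get O(flag_credential).
The contrapositive of premise 10 (O(¬don_mask ⊃ ¬flag_credential)) is O(flag_credential ⊃ don_mask), and O(flag_credential) is already established, so O(don_mask).
Premise 4 is O(don_mask ⊃ ¬publish_license); since O(don_mask), deontic closure gives O(¬publish_license).
The contrapositive of premise 7 (O(¬break_seal ⊃ publish_license)) is O(¬publish_license ⊃ break_seal), and O(¬publish_license) is already established, so O(break_seal).
So O(break_seal) holds — break_seal is obligatory. None of the other listed options is made obligatory by any chain of premises.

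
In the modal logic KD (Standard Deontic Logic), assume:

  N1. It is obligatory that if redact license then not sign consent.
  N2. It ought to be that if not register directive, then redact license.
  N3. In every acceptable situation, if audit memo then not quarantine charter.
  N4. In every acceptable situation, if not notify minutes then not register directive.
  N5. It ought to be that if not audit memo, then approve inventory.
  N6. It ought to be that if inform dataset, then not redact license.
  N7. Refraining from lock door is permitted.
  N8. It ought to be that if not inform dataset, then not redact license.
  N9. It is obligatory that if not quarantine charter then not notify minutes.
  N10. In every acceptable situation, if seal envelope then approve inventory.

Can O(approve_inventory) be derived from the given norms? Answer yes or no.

Yes

Premises 6 and 8 cover both cases: O(inform_dataset → ¬redact_license) and O(¬inform_dataset → ¬redact_license). Since inform_dataset ∨ ¬inform_dataset is a tautology, O(¬redact_license) follows.
The contrapositive of premise 2 (O(¬register_directive → redact_license)) is O(¬redact_license → register_directive), and O(¬redact_license) is already established, so O(register_directive).
Premise 4 is O(¬notify_minutes → ¬register_directive); contrapositively O(register_directive → notify_minutes). Since O(register_directive) holds, K gives O(notify_minutes).
The contrapositive of premise 9 (O(¬quarantine_charter → ¬notify_minutes)) is O(notify_minutes → quarantine_charter), and O(notify_minutes) is already established, so O(quarantine_charter).
Premise 3 is O(audit_memo → ¬quarantine_charter); contrapositively O(quarantine_charter → ¬audit_memo). Since O(quarantine_charter) holds, K gives O(¬audit_memo).
With premise 5, O(¬audit_memo → approve_inventory), the K-axiom yields O(approve_inventory).
Premises 1, 7, 10 do not contribute to this derivation.
So O(approve_inventory) follows.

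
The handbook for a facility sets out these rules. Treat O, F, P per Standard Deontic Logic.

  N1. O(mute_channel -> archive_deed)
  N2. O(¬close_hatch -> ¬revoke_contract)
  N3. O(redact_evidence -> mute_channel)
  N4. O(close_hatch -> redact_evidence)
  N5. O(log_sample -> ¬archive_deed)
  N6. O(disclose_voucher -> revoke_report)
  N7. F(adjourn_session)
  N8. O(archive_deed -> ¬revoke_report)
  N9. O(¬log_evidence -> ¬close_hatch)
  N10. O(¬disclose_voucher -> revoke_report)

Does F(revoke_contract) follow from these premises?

Yes

By case analysis on ¬disclose_voucher: premise 10 gives O(¬disclose_voucher -> revoke_report) and premise 6 gives O(disclose_voucher -> revoke_report), so O(revoke_report) either way.
Premise 8 is O(archive_deed -> ¬revoke_report); contrapositively O(revoke_report -> ¬archive_deed). Since O(revoke_report) holds, K gives O(¬archive_deed).
Premise 1 is O(mute_channel -> archive_deed); contrapositively O(¬archive_deed -> ¬mute_channel). Since O(¬archive_deed) holds, K gives O(¬mute_channel).
Premise 3 is O(redact_evidence -> mute_channel); contrapositively O(¬mute_channel -> ¬redact_evidence). Since O(¬mute_channel) holds, K gives O(¬redact_evidence).
Premise 4, O(close_hatch -> redact_evidence), contraposes to O(¬redact_evidence -> ¬close_hatch); with O(¬redact_evidence) we get O(¬close_hatch).
Applying K to premise 2 (O(¬close_hatch -> ¬revoke_contract)) and O(¬close_hatch) yields O(¬revoke_contract).
Premises 5, 7, 9 do not contribute to this derivation.
So O(¬revoke_contract) holds, i.e. F(revoke_contract). The claim follows.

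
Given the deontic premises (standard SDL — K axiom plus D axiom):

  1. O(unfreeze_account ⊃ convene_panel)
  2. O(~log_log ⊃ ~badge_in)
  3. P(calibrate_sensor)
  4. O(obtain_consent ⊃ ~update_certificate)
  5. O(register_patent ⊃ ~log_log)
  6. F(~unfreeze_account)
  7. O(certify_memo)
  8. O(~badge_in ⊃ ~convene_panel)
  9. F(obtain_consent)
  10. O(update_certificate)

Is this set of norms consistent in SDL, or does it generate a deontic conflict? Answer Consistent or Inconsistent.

Consistent

Premise 4 is O(obtain_consent ⊃ ~update_certificate), but O(obtain_consent) is not derivable from the premises, so it does not yield O(~update_certificate).
So O(~update_certificate) is not derivable, and the apparent clash with O(update_certificate) does not arise.
A world satisfying every obligation exists (e.g. badge_in=true, calibrate_sensor=false, certify_memo=true, convene_panel=true, log_log=true, obtain_consent=false, register_patent=false, unfreeze_account=true, update_certificate=true); no atom is both obligatory and forbidden, so the set is consistent.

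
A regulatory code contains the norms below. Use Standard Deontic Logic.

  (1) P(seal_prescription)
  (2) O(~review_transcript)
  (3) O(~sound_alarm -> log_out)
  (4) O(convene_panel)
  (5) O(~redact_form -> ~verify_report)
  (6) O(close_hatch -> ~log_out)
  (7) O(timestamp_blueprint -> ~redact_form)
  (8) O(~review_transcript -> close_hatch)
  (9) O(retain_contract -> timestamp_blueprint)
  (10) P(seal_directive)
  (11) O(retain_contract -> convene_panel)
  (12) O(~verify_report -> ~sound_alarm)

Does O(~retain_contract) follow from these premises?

From premise 2 we have O(~review_transcript).
Applying K to premise 8 (O(~review_transcript -> close_hatch)) and O(~review_transcript) yields O(close_hatch).
From O(close_hatch) and premise 6, O(close_hatch -> ~log_out), we obtain O(~log_out).
Premise 3, O(~sound_alarm -> log_out), contraposes to O(~log_out -> sound_alarm); with O(~log_out) we get O(sound_alarm).
Premise 12, O(~verify_report -> ~sound_alarm), contraposes to O(sound_alarm -> verify_report); with O(sound_alarm) we get O(verify_report).
Premise 5 is O(~redact_form -> ~verify_report); contrapositively O(verify_report -> redact_form). Since O(verify_report) holds, K gives O(redact_form).
Premise 7 is O(timestamp_blueprint -> ~redact_form); contrapositively O(redact_form -> ~timestamp_blueprint). Since O(redact_form) holds, K gives O(~timestamp_blueprint).
Premise 9 is O(retain_contract -> timestamp_blueprint); contrapositively O(~timestamp_blueprint -> ~retain_contract). Since O(~timestamp_blueprint) holds, K gives O(~retain_contract).
Premises 1, 4, 10, 11 do not contribute to this derivation.
So O(~retain_contract) follows.

Yes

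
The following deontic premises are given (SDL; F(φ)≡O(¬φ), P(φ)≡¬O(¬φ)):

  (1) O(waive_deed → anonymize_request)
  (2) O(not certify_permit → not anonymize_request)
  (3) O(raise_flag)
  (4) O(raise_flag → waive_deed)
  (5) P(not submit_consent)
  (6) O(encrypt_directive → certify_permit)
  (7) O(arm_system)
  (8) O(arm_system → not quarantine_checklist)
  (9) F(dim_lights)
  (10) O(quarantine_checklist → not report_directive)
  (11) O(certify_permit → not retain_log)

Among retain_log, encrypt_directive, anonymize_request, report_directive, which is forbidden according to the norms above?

From premise 3 we have O(raise_flag).
From O(raise_flag) and premise 4, O(raise_flag → waive_deed), we obtain O(waive_deed).
From O(waive_deed) and premise 1, O(waive_deed → anonymize_request), we obtain O(anonymize_request).
Premise 2, O(not certify_permit → not anonymize_request), contraposes to O(anonymize_request → certify_permit); with O(anonymize_request) we get O(certify_permit).
From O(certify_permit) and premise 11, O(certify_permit → not retain_log), we obtain O(not retain_log).
So O(not retain_log) holds, i.e. retain_log is forbidden. None of the other listed options is forbidden under the premises.

retain_log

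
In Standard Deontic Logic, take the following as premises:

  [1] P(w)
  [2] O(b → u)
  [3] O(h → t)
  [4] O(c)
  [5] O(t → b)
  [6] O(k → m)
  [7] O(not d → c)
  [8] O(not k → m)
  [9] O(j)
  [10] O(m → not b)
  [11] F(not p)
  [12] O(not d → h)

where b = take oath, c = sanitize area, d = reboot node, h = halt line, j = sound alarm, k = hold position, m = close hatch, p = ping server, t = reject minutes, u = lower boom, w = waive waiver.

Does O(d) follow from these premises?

Yes

Premises 6 and 8 cover both cases: O(k → m) and O(not k → m). Since k ∨ not k is a tautology, O(m) follows.
Premise 10 is O(m → not b); since O(m), deontic closure gives O(not b).
Premise 5, O(t → b), contraposes to O(not b → not t); with O(not b) we get O(not t).
Premise 3, O(h → t), contraposes to O(not t → not h); with O(not t) we get O(not h).
The contrapositive of premise 12 (O(not d → h)) is O(not h → d), and O(not h) is already established, so O(d).
Premises 1, 2, 4, 7, 9, 11 do not contribute to this derivation.
So O(d) follows.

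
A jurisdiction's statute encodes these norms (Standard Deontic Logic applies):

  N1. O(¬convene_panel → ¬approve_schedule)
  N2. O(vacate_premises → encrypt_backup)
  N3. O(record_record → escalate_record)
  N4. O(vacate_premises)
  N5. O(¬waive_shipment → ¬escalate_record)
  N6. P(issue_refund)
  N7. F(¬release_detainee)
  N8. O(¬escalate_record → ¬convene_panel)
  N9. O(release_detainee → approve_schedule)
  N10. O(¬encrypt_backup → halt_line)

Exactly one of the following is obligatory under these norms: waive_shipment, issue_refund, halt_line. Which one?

waive_shipment

F(¬release_detainee) at premise 7 means O(release_detainee).
Applying K to premise 9 (O(release_detainee → approve_schedule)) and O(release_detainee) yields O(approve_schedule).
The contrapositive of premise 1 (O(¬convene_panel → ¬approve_schedule)) is O(approve_schedule → convene_panel), and O(approve_schedule) is already established, so O(convene_panel).
The contrapositive of premise 8 (O(¬escalate_record → ¬convene_panel)) is O(convene_panel → escalate_record), and O(convene_panel) is already established, so O(escalate_record).
The contrapositive of premise 5 (O(¬waive_shipment → ¬escalate_record)) is O(escalate_record → waive_shipment), and O(escalate_record) is already established, so O(waive_shipment).
So O(waive_shipment) holds — waive_shipment is obligatory. None of the other listed options is made obligatory by any chain of premises.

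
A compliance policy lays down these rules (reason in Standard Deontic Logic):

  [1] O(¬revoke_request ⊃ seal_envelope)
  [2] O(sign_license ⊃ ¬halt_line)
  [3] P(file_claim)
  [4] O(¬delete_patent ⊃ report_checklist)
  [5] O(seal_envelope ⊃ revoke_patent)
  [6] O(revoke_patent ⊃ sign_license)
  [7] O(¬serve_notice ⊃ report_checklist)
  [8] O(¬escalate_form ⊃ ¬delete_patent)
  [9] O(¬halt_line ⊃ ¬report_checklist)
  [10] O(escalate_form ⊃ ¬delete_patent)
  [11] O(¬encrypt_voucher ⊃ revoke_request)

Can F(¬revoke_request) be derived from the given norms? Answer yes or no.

Yes

Premises 8 and 10 are O(¬escalate_form ⊃ ¬delete_patent) and O(escalate_form ⊃ ¬delete_patent); every ideal world satisfies ¬escalate_form or escalate_form, so in either case ¬delete_patent holds — hence O(¬delete_patent).
Premise 4 is O(¬delete_patent ⊃ report_checklist); since O(¬delete_patent), deontic closure gives O(report_checklist).
Premise 9, O(¬halt_line ⊃ ¬report_checklist), contraposes to O(report_checklist ⊃ halt_line); with O(report_checklist) we get O(halt_line).
Premise 2 is O(sign_license ⊃ ¬halt_line); contrapositively O(halt_line ⊃ ¬sign_license). Since O(halt_line) holds, K gives O(¬sign_license).
The contrapositive of premise 6 (O(revoke_patent ⊃ sign_license)) is O(¬sign_license ⊃ ¬revoke_patent), and O(¬sign_license) is already established, so O(¬revoke_patent).
Premise 5, O(seal_envelope ⊃ revoke_patent), contraposes to O(¬revoke_patent ⊃ ¬seal_envelope); with O(¬revoke_patent) we get O(¬seal_envelope).
Premise 1 is O(¬revoke_request ⊃ seal_envelope); contrapositively O(¬seal_envelope ⊃ revoke_request). Since O(¬seal_envelope) holds, K gives O(revoke_request).
Premises 3, 7, 11 do not contribute to this derivation.
So O(revoke_request) holds, i.e. F(¬revoke_request). The claim follows.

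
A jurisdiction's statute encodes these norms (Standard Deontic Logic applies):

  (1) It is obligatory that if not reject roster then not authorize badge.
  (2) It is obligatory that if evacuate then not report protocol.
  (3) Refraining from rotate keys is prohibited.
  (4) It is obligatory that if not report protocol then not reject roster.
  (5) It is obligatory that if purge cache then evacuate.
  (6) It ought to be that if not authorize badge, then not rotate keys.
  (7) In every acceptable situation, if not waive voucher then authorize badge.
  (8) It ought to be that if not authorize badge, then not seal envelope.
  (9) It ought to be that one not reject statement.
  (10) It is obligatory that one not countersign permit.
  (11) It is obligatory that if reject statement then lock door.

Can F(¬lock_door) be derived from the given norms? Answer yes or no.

Premise 11 is O(reject_statement → lock_door), but O(reject_statement) is not derivable from the premises, so it does not yield O(lock_door).
No other premise forces O(lock_door). An ideal world satisfying every premise can still have ¬lock_door true, so F(¬lock_door) is not derivable.

No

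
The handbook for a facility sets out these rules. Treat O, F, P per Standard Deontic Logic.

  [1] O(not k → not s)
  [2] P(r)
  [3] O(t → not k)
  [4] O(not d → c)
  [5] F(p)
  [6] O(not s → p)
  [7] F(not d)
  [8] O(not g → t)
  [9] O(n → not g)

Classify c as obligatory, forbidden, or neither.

Neither

Premise 4 is O(not d → c), but O(not d) is not derivable from the premises, so it does not yield O(c).
No premise or chain of K-axiom applications forces O(c), and none forces O(not c). So c is neither obligatory nor forbidden under these norms.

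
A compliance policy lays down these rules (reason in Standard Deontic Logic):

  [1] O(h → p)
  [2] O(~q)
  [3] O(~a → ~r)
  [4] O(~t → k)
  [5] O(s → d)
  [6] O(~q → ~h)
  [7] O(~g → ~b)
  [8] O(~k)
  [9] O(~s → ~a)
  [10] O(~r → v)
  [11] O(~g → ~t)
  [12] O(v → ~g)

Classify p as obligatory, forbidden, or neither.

Premise 1 is O(h → p), but O(h) is not derivable from the premises, so it does not yield O(p).
No premise or chain of K-axiom applications forces O(p), and none forces O(~p). So p is neither obligatory nor forbidden under these norms.

Neither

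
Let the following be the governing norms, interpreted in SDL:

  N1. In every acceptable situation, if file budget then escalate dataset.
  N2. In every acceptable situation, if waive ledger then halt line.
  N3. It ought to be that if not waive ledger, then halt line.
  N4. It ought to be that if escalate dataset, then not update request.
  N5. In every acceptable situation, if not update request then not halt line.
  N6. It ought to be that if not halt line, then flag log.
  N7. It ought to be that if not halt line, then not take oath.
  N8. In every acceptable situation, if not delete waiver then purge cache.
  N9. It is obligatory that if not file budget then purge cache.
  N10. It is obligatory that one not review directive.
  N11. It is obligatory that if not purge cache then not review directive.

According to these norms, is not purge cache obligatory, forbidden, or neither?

By case analysis on waive_ledger: premise 2 gives O(waive_ledger → halt_line) and premise 3 gives O(¬waive_ledger → halt_line), so O(halt_line) either way.
Premise 5 is O(¬update_request → ¬halt_line); contrapositively O(halt_line → update_request). Since O(halt_line) holds, K gives O(update_request).
Premise 4 is O(escalate_dataset → ¬update_request); contrapositively O(update_request → ¬escalate_dataset). Since O(update_request) holds, K gives O(¬escalate_dataset).
Premise 1 is O(file_budget → escalate_dataset); contrapositively O(¬escalate_dataset → ¬file_budget). Since O(¬escalate_dataset) holds, K gives O(¬file_budget).
With premise 9, O(¬file_budget → purge_cache), the K-axiom yields O(purge_cache).
Premises 6, 7, 8, 10, 11 do not contribute to this derivation.
Thus O(purge_cache), which is F(¬purge_cache): ¬purge_cache is forbidden.

Forbidden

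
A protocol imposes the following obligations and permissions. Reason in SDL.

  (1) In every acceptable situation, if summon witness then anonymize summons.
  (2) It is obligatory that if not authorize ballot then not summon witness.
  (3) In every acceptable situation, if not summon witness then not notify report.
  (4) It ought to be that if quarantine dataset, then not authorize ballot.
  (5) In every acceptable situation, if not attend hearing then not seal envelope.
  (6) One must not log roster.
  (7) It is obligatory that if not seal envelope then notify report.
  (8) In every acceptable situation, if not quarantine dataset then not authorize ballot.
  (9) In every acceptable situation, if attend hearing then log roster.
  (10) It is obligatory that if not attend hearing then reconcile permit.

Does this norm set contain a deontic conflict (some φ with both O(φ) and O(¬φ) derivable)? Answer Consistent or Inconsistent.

Inconsistent

By case analysis on quarantine_dataset: premise 4 gives O(quarantine_dataset → ¬authorize_ballot) and premise 8 gives O(¬quarantine_dataset → ¬authorize_ballot), so O(¬authorize_ballot) either way.
With premise 2, O(¬authorize_ballot → ¬summon_witness), the K-axiom yields O(¬summon_witness).
With premise 3, O(¬summon_witness → ¬notify_report), the K-axiom yields O(¬notify_report).
Premise 7, O(¬seal_envelope → notify_report), contraposes to O(¬notify_report → seal_envelope); with O(¬notify_report) we get O(seal_envelope).
The contrapositive of premise 5 (O(¬attend_hearing → ¬seal_envelope)) is O(seal_envelope → attend_hearing), and O(seal_envelope) is already established, so O(attend_hearing).
Applying K to premise 9 (O(attend_hearing → log_roster)) and O(attend_hearing) yields O(log_roster).
However, F(log_roster) at premise 6 amounts to O(¬log_roster).
We now have both O(log_roster) and O(¬log_roster) — log_roster is simultaneously obligatory and forbidden, violating the D-axiom.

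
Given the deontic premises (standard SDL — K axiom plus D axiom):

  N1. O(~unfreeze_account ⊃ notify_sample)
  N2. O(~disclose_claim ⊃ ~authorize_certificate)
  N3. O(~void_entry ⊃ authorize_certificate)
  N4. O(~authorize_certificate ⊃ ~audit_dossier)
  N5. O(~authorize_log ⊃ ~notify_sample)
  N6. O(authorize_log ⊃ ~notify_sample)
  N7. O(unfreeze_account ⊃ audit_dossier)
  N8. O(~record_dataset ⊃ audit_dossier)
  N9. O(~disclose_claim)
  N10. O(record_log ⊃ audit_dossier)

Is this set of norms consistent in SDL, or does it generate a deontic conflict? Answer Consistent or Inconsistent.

Premises 6 and 5 are O(authorize_log ⊃ ~notify_sample) and O(~authorize_log ⊃ ~notify_sample); every ideal world satisfies authorize_log or ~authorize_log, so in either case ~notify_sample holds — hence O(~notify_sample).
The contrapositive of premise 1 (O(~unfreeze_account ⊃ notify_sample)) is O(~notify_sample ⊃ unfreeze_account), and O(~notify_sample) is already established, so O(unfreeze_account).
Applying K to premise 7 (O(unfreeze_account ⊃ audit_dossier)) and O(unfreeze_account) yields O(audit_dossier).
Premise 4, O(~authorize_certificate ⊃ ~audit_dossier), contraposes to O(audit_dossier ⊃ authorize_certificate); with O(audit_dossier) we get O(authorize_certificate).
Premise 2 is O(~disclose_claim ⊃ ~authorize_certificate); contrapositively O(authorize_certificate ⊃ disclose_claim). Since O(authorize_certificate) holds, K gives O(disclose_claim).
Yet premise 9 states O(~disclose_claim).
We now have both O(disclose_claim) and O(~disclose_claim) — disclose_claim is simultaneously obligatory and forbidden, violating the D-axiom.

Inconsistent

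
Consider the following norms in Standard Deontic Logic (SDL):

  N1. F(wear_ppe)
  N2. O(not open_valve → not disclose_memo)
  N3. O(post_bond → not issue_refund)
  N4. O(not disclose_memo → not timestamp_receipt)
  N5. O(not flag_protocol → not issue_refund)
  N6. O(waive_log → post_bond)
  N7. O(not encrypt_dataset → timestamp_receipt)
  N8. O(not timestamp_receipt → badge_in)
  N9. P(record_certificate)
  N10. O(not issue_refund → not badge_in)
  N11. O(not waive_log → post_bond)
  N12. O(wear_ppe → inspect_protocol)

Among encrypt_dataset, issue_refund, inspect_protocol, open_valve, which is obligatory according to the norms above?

open_valve

Premises 6 and 11 cover both cases: O(waive_log → post_bond) and O(not waive_log → post_bond). Since waive_log ∨ not waive_log is a tautology, O(post_bond) follows.
Applying K to premise 3 (O(post_bond → not issue_refund)) and O(post_bond) yields O(not issue_refund).
From O(not issue_refund) and premise 10, O(not issue_refund → not badge_in), we obtain O(not badge_in).
Premise 8, O(not timestamp_receipt → badge_in), contraposes to O(not badge_in → timestamp_receipt); with O(not badge_in) we get O(timestamp_receipt).
Premise 4 is O(not disclose_memo → not timestamp_receipt); contrapositively O(timestamp_receipt → disclose_memo). Since O(timestamp_receipt) holds, K gives O(disclose_memo).
Premise 2, O(not open_valve → not disclose_memo), contraposes to O(disclose_memo → open_valve); with O(disclose_memo) we get O(open_valve).
So O(open_valve) holds — open_valve is obligatory. None of the other listed options is made obligatory by any chain of premises.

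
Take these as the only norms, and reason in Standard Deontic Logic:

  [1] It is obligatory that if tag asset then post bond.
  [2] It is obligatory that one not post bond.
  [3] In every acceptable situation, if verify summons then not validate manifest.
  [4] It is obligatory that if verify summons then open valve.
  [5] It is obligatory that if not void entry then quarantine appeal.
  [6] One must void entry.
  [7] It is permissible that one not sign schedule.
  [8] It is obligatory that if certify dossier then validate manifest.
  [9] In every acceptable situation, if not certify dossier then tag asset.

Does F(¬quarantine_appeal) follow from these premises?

No

Premise 5 is O(¬void_entry → quarantine_appeal), but O(¬void_entry) is not derivable from the premises, so it does not yield O(quarantine_appeal).
No other premise forces O(quarantine_appeal). An ideal world satisfying every premise can still have ¬quarantine_appeal true, so F(¬quarantine_appeal) is not derivable.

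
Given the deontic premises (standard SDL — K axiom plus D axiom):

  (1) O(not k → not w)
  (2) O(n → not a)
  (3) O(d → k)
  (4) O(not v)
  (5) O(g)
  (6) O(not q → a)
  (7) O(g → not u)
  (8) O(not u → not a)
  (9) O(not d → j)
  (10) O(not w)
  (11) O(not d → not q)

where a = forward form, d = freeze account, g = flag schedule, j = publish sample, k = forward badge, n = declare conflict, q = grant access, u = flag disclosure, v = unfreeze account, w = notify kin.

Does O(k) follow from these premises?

Yes

Premise 5 states O(g) outright.
Applying K to premise 7 (O(g → not u)) and O(g) yields O(not u).
From O(not u) and premise 8, O(not u → not a), we obtain O(not a).
Premise 6 is O(not q → a); contrapositively O(not a → q). Since O(not a) holds, K gives O(q).
Premise 11, O(not d → not q), contraposes to O(q → d); with O(q) we get O(d).
Premise 3 is O(d → k); since O(d), deontic closure gives O(k).
Premises 1, 2, 4, 9, 10 do not contribute to this derivation.
So O(k) follows.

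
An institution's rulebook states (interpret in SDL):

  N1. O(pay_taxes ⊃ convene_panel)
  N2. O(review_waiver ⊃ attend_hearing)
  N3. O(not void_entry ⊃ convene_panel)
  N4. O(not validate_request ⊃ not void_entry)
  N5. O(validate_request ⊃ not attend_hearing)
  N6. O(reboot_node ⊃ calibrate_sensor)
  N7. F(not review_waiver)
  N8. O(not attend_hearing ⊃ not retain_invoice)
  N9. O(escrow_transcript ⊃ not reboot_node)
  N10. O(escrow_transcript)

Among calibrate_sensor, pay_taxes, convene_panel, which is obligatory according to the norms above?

convene_panel

Premise 7 is F(not review_waiver), i.e. O(review_waiver).
From O(review_waiver) and premise 2, O(review_waiver ⊃ attend_hearing), we obtain O(attend_hearing).
The contrapositive of premise 5 (O(validate_request ⊃ not attend_hearing)) is O(attend_hearing ⊃ not validate_request), and O(attend_hearing) is already established, so O(not validate_request).
Premise 4 is O(not validate_request ⊃ not void_entry); since O(not validate_request), deontic closure gives O(not void_entry).
Applying K to premise 3 (O(not void_entry ⊃ convene_panel)) and O(not void_entry) yields O(convene_panel).
So O(convene_panel) holds — convene_panel is obligatory. None of the other listed options is made obligatory by any chain of premises.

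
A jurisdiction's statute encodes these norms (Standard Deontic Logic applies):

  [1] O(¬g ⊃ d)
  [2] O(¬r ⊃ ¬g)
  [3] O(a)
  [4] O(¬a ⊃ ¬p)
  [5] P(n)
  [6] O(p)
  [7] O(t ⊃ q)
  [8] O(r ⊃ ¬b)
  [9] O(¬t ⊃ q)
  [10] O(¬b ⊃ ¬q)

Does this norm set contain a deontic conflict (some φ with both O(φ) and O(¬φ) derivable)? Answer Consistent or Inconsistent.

Consistent

Premise 4 is O(¬a ⊃ ¬p), but O(¬a) is not derivable from the premises, so it does not yield O(¬p).
So O(¬p) is not derivable, and the apparent clash with O(p) does not arise.
A world satisfying every obligation exists (e.g. a=true, b=true, d=true, g=false, n=false, p=true, q=true, r=false, t=false); no atom is both obligatory and forbidden, so the set is consistent.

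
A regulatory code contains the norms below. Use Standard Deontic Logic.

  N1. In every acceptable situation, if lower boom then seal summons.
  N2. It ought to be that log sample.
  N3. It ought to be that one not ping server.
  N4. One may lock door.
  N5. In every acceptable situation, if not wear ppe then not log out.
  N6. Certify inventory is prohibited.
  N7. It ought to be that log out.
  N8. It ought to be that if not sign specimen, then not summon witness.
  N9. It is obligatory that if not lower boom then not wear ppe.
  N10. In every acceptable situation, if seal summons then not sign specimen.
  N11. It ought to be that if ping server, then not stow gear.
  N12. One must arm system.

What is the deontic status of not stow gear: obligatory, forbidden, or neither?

Premise 11 is O(ping_server → ¬stow_gear), but O(ping_server) is not derivable from the premises, so it does not yield O(¬stow_gear).
No premise or chain of K-axiom applications forces O(¬stow_gear), and none forces O(stow_gear). So ¬stow_gear is neither obligatory nor forbidden under these norms.

Neither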